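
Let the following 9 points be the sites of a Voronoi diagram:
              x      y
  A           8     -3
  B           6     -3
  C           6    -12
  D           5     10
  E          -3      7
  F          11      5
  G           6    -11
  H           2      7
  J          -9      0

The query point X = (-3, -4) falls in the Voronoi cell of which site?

Squared Euclidean distances:
|XA|² = 121 + 1 = 122
|XB|² = 81 + 1 = 82
|XC|² = 81 + 64 = 145
|XD|² = 64 + 196 = 260
|XE|² = 0 + 121 = 121
|XF|² = 196 + 81 = 277
|XG|² = 81 + 49 = 130
|XH|² = 25 + 121 = 146
|XJ|² = 36 + 16 = 52
The smallest is to J, so X lies in the Voronoi region of J.

J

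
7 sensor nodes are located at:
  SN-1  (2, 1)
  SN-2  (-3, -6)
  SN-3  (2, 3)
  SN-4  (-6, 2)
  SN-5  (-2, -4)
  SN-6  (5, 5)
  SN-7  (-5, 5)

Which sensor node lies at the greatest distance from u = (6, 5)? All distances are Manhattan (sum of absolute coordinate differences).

d(u, SN-1) = 4 + 4 = 8
d(u, SN-2) = 9 + 11 = 20
d(u, SN-3) = 4 + 2 = 6
d(u, SN-4) = 12 + 3 = 15
d(u, SN-5) = 8 + 9 = 17
d(u, SN-6) = 1 + 0 = 1
d(u, SN-7) = 11 + 0 = 11
The largest is to SN-2.

SN-2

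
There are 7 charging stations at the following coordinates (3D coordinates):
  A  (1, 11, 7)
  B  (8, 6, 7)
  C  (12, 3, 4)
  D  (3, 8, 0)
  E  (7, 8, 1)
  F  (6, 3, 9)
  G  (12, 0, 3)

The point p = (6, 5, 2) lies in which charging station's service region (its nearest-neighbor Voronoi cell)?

Since √ is increasing, it suffices to compare squared distances:
|pA|² = (6−1)² + (5−11)² + (2−7)² = 25 + 36 + 25 = 86
|pB|² = (6−8)² + (5−6)² + (2−7)² = 4 + 1 + 25 = 30
|pC|² = (6−12)² + (5−3)² + (2−4)² = 36 + 4 + 4 = 44
|pD|² = (6−3)² + (5−8)² + (2−0)² = 9 + 9 + 4 = 22
|pE|² = (6−7)² + (5−8)² + (2−1)² = 1 + 9 + 1 = 11
|pF|² = (6−6)² + (5−3)² + (2−9)² = 0 + 4 + 49 = 53
|pG|² = (6−12)² + (5−0)² + (2−3)² = 36 + 25 + 1 = 62
Minimum is at E.

E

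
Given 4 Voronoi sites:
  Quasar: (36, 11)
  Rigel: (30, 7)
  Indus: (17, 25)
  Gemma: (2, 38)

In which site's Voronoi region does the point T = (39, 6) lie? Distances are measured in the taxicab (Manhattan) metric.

d(T, Quasar) = |39−36| + |6−11| = 3 + 5 = 8
d(T, Rigel) = |39−30| + |6−7| = 9 + 1 = 10
d(T, Indus) = |39−17| + |6−25| = 22 + 19 = 41
d(T, Gemma) = |39−2| + |6−38| = 37 + 32 = 69
The smallest is to Quasar, so T lies in the Voronoi region of Quasar.

Quasar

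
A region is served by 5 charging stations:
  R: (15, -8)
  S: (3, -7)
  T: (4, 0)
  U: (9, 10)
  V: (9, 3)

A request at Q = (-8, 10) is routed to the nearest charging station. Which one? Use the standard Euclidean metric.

T

Compare squared distances (the ordering matches that of the actual distances):
|QR|² = 529 + 324 = 853
|QS|² = 121 + 289 = 410
|QT|² = 144 + 100 = 244
|QU|² = 289 + 0 = 289
|QV|² = 289 + 49 = 338
The smallest is to T, so Q lies in the Voronoi region of T.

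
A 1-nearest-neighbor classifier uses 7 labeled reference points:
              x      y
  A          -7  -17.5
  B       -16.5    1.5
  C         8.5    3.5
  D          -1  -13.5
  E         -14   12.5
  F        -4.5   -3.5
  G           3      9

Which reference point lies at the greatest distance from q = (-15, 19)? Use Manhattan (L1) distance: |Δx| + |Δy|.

d(q,A) = |-15−(-7)| + |19−(-17.5)| = 8 + 36.5 = 44.5
d(q,B) = |-15−(-16.5)| + |19−1.5| = 1.5 + 17.5 = 19
d(q,C) = |-15−8.5| + |19−3.5| = 23.5 + 15.5 = 39
d(q,D) = |-15−(-1)| + |19−(-13.5)| = 14 + 32.5 = 46.5
d(q,E) = |-15−(-14)| + |19−12.5| = 1 + 6.5 = 7.5
d(q,F) = |-15−(-4.5)| + |19−(-3.5)| = 10.5 + 22.5 = 33
d(q,G) = |-15−3| + |19−9| = 18 + 10 = 28
The largest is to D.

D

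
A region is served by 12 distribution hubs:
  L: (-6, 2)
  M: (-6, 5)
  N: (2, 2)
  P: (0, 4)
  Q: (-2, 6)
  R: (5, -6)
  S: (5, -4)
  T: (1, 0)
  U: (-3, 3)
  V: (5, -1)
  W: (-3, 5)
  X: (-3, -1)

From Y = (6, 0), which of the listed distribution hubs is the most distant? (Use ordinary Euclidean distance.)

M

Since √ is increasing, it suffices to compare squared distances:
|YL|² = (6−(-6))² + (0−2)² = 144 + 4 = 148
|YM|² = (6−(-6))² + (0−5)² = 144 + 25 = 169
|YN|² = (6−2)² + (0−2)² = 16 + 4 = 20
|YP|² = (6−0)² + (0−4)² = 36 + 16 = 52
|YQ|² = (6−(-2))² + (0−6)² = 64 + 36 = 100
|YR|² = (6−5)² + (0−(-6))² = 1 + 36 = 37
|YS|² = (6−5)² + (0−(-4))² = 1 + 16 = 17
|YT|² = (6−1)² + (0−0)² = 25 + 0 = 25
|YU|² = (6−(-3))² + (0−3)² = 81 + 9 = 90
|YV|² = (6−5)² + (0−(-1))² = 1 + 1 = 2
|YW|² = (6−(-3))² + (0−5)² = 81 + 25 = 106
|YX|² = (6−(-3))² + (0−(-1))² = 81 + 1 = 82
The largest is to M.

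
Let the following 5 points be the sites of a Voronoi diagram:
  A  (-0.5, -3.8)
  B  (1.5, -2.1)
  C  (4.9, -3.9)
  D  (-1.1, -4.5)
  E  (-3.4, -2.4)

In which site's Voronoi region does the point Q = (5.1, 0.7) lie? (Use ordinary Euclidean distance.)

B

Squared Euclidean distances:
|QA|² = (5.1−(-0.5))² + (0.7−(-3.8))² = 31.36 + 20.25 = 51.61
|QB|² = (5.1−1.5)² + (0.7−(-2.1))² = 12.96 + 7.84 = 20.8
|QC|² = (5.1−4.9)² + (0.7−(-3.9))² = 0.04 + 21.16 = 21.2
|QD|² = (5.1−(-1.1))² + (0.7−(-4.5))² = 38.44 + 27.04 = 65.48
|QE|² = (5.1−(-3.4))² + (0.7−(-2.4))² = 72.25 + 9.61 = 81.86
Minimum is at B.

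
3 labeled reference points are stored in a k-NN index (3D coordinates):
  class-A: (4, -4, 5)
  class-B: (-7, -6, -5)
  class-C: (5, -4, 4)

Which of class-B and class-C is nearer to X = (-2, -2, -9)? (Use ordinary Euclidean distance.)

Compare squared distances:
d²(X, class-B) = (-2−(-7))² + (-2−(-6))² + (-9−(-5))² = 25 + 16 + 16 = 57
d²(X, class-C) = (-2−5)² + (-2−(-4))² + (-9−4)² = 49 + 4 + 169 = 222
57 < 222, so class-B is closer.

class-B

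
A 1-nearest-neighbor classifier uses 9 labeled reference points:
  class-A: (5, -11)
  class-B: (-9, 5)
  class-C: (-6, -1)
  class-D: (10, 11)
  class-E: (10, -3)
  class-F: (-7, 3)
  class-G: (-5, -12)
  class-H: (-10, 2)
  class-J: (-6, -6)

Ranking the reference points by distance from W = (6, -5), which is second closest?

Compare squared distances (the ordering matches that of the actual distances):
d²(W, class-A) = 1 + 36 = 37
d²(W, class-B) = 225 + 100 = 325
d²(W, class-C) = 144 + 16 = 160
d²(W, class-D) = 16 + 256 = 272
d²(W, class-E) = 16 + 4 = 20
d²(W, class-F) = 169 + 64 = 233
d²(W, class-G) = 121 + 49 = 170
d²(W, class-H) = 256 + 49 = 305
d²(W, class-J) = 144 + 1 = 145
Sorted ascending: class-E, class-A, class-J, … — the second-nearest is class-A.

class-A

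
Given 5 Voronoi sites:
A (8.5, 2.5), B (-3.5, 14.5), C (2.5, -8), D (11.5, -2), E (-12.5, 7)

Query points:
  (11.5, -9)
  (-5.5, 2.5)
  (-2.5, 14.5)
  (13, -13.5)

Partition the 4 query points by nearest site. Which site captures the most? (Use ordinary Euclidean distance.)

(11.5, -9) — d² to each: A:141.25, B:777.25, C:82, D:49, E:832 → nearest is D
(-5.5, 2.5) — d² to each: A:196, B:148, C:174.25, D:309.25, E:69.25 → nearest is E
(-2.5, 14.5) — d² to each: A:265, B:1, C:531.25, D:468.25, E:156.25 → nearest is B
(13, -13.5) — d² to each: A:276.25, B:1056.25, C:140.5, D:134.5, E:1070.5 → nearest is D
Tally — B:1, D:2, E:1. D captures the most (2).

D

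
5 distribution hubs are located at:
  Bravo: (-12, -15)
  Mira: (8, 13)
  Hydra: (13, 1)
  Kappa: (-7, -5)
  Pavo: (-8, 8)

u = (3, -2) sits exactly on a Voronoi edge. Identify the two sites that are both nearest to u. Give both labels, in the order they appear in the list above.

Hydra and Kappa

Squared distances from u to each site:
d²(u, Bravo) = (3−(-12))² + (-2−(-15))² = 225 + 169 = 394
d²(u, Mira) = (3−8)² + (-2−13)² = 25 + 225 = 250
d²(u, Hydra) = (3−13)² + (-2−1)² = 100 + 9 = 109
d²(u, Kappa) = (3−(-7))² + (-2−(-5))² = 100 + 9 = 109
d²(u, Pavo) = (3−(-8))² + (-2−8)² = 121 + 100 = 221
u is equidistant from Hydra and Kappa (both at squared distance 109), and every other site is strictly farther — so u lies on the Hydra–Kappa Voronoi edge.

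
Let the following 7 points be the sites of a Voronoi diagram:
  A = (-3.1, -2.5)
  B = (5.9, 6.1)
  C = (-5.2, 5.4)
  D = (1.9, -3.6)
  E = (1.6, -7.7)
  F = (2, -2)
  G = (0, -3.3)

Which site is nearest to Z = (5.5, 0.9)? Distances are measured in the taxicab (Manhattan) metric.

B

d(Z,A) = |5.5−(-3.1)| + |0.9−(-2.5)| = 8.6 + 3.4 = 12
d(Z,B) = |5.5−5.9| + |0.9−6.1| = 0.4 + 5.2 = 5.6
d(Z,C) = |5.5−(-5.2)| + |0.9−5.4| = 10.7 + 4.5 = 15.2
d(Z,D) = |5.5−1.9| + |0.9−(-3.6)| = 3.6 + 4.5 = 8.1
d(Z,E) = |5.5−1.6| + |0.9−(-7.7)| = 3.9 + 8.6 = 12.5
d(Z,F) = |5.5−2| + |0.9−(-2)| = 3.5 + 2.9 = 6.4
d(Z,G) = |5.5−0| + |0.9−(-3.3)| = 5.5 + 4.2 = 9.7
B is nearest.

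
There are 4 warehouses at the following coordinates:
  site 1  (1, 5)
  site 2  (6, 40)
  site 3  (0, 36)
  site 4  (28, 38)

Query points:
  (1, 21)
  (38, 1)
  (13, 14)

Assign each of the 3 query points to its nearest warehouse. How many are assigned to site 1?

2

(1, 21) — d² to each: site 1:256, site 2:386, site 3:226, site 4:1018 → nearest is site 3
(38, 1) — d² to each: site 1:1385, site 2:2545, site 3:2669, site 4:1469 → nearest is site 1
(13, 14) — d² to each: site 1:225, site 2:725, site 3:653, site 4:801 → nearest is site 1
2 of the 3 points have site 1 as nearest.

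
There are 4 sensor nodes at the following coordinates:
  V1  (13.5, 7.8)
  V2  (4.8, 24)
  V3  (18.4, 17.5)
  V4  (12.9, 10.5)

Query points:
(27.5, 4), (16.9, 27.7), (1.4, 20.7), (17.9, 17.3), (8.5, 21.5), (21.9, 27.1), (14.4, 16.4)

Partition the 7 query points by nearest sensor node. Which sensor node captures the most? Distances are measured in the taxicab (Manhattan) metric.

(27.5, 4) — d to each: V1:17.8, V2:42.7, V3:22.6, V4:21.1 → nearest is V1
(16.9, 27.7) — d to each: V1:23.3, V2:15.8, V3:11.7, V4:21.2 → nearest is V3
(1.4, 20.7) — d to each: V1:25, V2:6.7, V3:20.2, V4:21.7 → nearest is V2
(17.9, 17.3) — d to each: V1:13.9, V2:19.8, V3:0.7, V4:11.8 → nearest is V3
(8.5, 21.5) — d to each: V1:18.7, V2:6.2, V3:13.9, V4:15.4 → nearest is V2
(21.9, 27.1) — d to each: V1:27.7, V2:20.2, V3:13.1, V4:25.6 → nearest is V3
(14.4, 16.4) — d to each: V1:9.5, V2:17.2, V3:5.1, V4:7.4 → nearest is V3
Tally — V1:1, V2:2, V3:4. V3 captures the most (4).

V3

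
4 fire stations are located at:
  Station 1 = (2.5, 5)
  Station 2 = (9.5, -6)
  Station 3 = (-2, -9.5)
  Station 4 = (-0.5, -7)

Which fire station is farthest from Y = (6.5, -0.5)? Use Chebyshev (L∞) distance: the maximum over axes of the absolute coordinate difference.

d(Y, Station 1) = max(4, 5.5) = 5.5
d(Y, Station 2) = max(3, 5.5) = 5.5
d(Y, Station 3) = max(8.5, 9) = 9
d(Y, Station 4) = max(7, 6.5) = 7
The largest is to Station 3.

Station 3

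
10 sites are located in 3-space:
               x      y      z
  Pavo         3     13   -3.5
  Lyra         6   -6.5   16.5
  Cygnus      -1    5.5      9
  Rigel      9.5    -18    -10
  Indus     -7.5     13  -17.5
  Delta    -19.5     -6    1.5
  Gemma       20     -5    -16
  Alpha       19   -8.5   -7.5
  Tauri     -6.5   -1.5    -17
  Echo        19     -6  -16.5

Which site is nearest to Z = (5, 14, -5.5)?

Squared Euclidean distances:
d²(Z, Pavo) = (5−3)² + (14−13)² + (-5.5−(-3.5))² = 4 + 1 + 4 = 9
d²(Z, Lyra) = (5−6)² + (14−(-6.5))² + (-5.5−16.5)² = 1 + 420.25 + 484 = 905.25
d²(Z, Cygnus) = (5−(-1))² + (14−5.5)² + (-5.5−9)² = 36 + 72.25 + 210.25 = 318.5
d²(Z, Rigel) = (5−9.5)² + (14−(-18))² + (-5.5−(-10))² = 20.25 + 1024 + 20.25 = 1064.5
d²(Z, Indus) = (5−(-7.5))² + (14−13)² + (-5.5−(-17.5))² = 156.25 + 1 + 144 = 301.25
d²(Z, Delta) = (5−(-19.5))² + (14−(-6))² + (-5.5−1.5)² = 600.25 + 400 + 49 = 1049.25
d²(Z, Gemma) = (5−20)² + (14−(-5))² + (-5.5−(-16))² = 225 + 361 + 110.25 = 696.25
d²(Z, Alpha) = (5−19)² + (14−(-8.5))² + (-5.5−(-7.5))² = 196 + 506.25 + 4 = 706.25
d²(Z, Tauri) = (5−(-6.5))² + (14−(-1.5))² + (-5.5−(-17))² = 132.25 + 240.25 + 132.25 = 504.75
d²(Z, Echo) = (5−19)² + (14−(-6))² + (-5.5−(-16.5))² = 196 + 400 + 121 = 717
Minimum is at Pavo.

Pavo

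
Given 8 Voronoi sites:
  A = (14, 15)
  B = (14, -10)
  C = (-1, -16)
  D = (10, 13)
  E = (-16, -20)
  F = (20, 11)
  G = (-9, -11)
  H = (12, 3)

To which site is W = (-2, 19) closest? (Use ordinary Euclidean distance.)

D

Since √ is increasing, it suffices to compare squared distances:
|WA|² = 256 + 16 = 272
|WB|² = 256 + 841 = 1097
|WC|² = 1 + 1225 = 1226
|WD|² = 144 + 36 = 180
|WE|² = 196 + 1521 = 1717
|WF|² = 484 + 64 = 548
|WG|² = 49 + 900 = 949
|WH|² = 196 + 256 = 452
Minimum is at D.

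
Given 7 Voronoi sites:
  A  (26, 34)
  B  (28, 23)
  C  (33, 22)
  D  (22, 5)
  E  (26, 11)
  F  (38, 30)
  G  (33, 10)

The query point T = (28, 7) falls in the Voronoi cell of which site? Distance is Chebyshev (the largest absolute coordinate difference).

E

d(T,A) = max(2, 27) = 27
d(T,B) = max(0, 16) = 16
d(T,C) = max(5, 15) = 15
d(T,D) = max(6, 2) = 6
d(T,E) = max(2, 4) = 4
d(T,F) = max(10, 23) = 23
d(T,G) = max(5, 3) = 5
E is nearest.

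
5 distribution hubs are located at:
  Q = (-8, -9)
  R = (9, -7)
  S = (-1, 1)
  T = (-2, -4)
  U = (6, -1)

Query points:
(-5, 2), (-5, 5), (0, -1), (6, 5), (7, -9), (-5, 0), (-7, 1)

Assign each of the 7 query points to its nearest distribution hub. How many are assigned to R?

(-5, 2) — d² to each: Q:130, R:277, S:17, T:45, U:130 → nearest is S
(-5, 5) — d² to each: Q:205, R:340, S:32, T:90, U:157 → nearest is S
(0, -1) — d² to each: Q:128, R:117, S:5, T:13, U:36 → nearest is S
(6, 5) — d² to each: Q:392, R:153, S:65, T:145, U:36 → nearest is U
(7, -9) — d² to each: Q:225, R:8, S:164, T:106, U:65 → nearest is R
(-5, 0) — d² to each: Q:90, R:245, S:17, T:25, U:122 → nearest is S
(-7, 1) — d² to each: Q:101, R:320, S:36, T:50, U:173 → nearest is S
1 of the 7 points has R as nearest.

1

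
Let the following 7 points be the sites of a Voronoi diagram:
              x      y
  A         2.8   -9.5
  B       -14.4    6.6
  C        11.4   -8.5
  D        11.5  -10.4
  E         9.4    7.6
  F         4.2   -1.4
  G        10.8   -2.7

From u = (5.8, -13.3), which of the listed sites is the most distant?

B

Compare squared distances (the ordering matches that of the actual distances):
|uA|² = (5.8−2.8)² + (-13.3−(-9.5))² = 9 + 14.44 = 23.44
|uB|² = (5.8−(-14.4))² + (-13.3−6.6)² = 408.04 + 396.01 = 804.05
|uC|² = (5.8−11.4)² + (-13.3−(-8.5))² = 31.36 + 23.04 = 54.4
|uD|² = (5.8−11.5)² + (-13.3−(-10.4))² = 32.49 + 8.41 = 40.9
|uE|² = (5.8−9.4)² + (-13.3−7.6)² = 12.96 + 436.81 = 449.77
|uF|² = (5.8−4.2)² + (-13.3−(-1.4))² = 2.56 + 141.61 = 144.17
|uG|² = (5.8−10.8)² + (-13.3−(-2.7))² = 25 + 112.36 = 137.36
The largest is to B.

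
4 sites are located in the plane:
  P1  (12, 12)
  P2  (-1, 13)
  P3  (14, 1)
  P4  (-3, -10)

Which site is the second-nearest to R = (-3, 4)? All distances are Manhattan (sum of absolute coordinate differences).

d(R,P1) = |-3−12| + |4−12| = 15 + 8 = 23
d(R,P2) = |-3−(-1)| + |4−13| = 2 + 9 = 11
d(R,P3) = |-3−14| + |4−1| = 17 + 3 = 20
d(R,P4) = |-3−(-3)| + |4−(-10)| = 0 + 14 = 14
Sorted ascending: P2, P4, P3, … — the second-nearest is P4.

P4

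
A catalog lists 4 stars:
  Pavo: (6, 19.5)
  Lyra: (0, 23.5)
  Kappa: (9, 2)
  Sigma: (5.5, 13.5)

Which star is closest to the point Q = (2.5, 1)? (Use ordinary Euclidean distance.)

Kappa

Compare squared distances (the ordering matches that of the actual distances):
d²(Q, Pavo) = (2.5−6)² + (1−19.5)² = 12.25 + 342.25 = 354.5
d²(Q, Lyra) = (2.5−0)² + (1−23.5)² = 6.25 + 506.25 = 512.5
d²(Q, Kappa) = (2.5−9)² + (1−2)² = 42.25 + 1 = 43.25
d²(Q, Sigma) = (2.5−5.5)² + (1−13.5)² = 9 + 156.25 = 165.25
Minimum is at Kappa.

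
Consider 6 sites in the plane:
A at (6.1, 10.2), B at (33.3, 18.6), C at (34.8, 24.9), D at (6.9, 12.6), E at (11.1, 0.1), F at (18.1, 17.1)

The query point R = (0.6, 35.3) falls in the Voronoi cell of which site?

D

Compare squared distances (the ordering matches that of the actual distances):
|RA|² = (0.6−6.1)² + (35.3−10.2)² = 30.25 + 630.01 = 660.26
|RB|² = (0.6−33.3)² + (35.3−18.6)² = 1069.29 + 278.89 = 1348.18
|RC|² = (0.6−34.8)² + (35.3−24.9)² = 1169.64 + 108.16 = 1277.8
|RD|² = (0.6−6.9)² + (35.3−12.6)² = 39.69 + 515.29 = 554.98
|RE|² = (0.6−11.1)² + (35.3−0.1)² = 110.25 + 1239.04 = 1349.29
|RF|² = (0.6−18.1)² + (35.3−17.1)² = 306.25 + 331.24 = 637.49
D is nearest.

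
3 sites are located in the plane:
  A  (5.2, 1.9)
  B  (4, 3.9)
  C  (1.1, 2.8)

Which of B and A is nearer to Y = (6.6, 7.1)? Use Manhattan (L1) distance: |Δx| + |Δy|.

B

d(Y,B) = |6.6−4| + |7.1−3.9| = 2.6 + 3.2 = 5.8
d(Y,A) = |6.6−5.2| + |7.1−1.9| = 1.4 + 5.2 = 6.6
5.8 < 6.6, so B is closer.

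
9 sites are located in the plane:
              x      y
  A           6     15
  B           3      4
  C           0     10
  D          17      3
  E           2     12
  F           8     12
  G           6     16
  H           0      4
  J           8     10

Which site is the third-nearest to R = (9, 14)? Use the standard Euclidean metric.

G

Squared Euclidean distances:
|RA|² = (9−6)² + (14−15)² = 9 + 1 = 10
|RB|² = (9−3)² + (14−4)² = 36 + 100 = 136
|RC|² = (9−0)² + (14−10)² = 81 + 16 = 97
|RD|² = (9−17)² + (14−3)² = 64 + 121 = 185
|RE|² = (9−2)² + (14−12)² = 49 + 4 = 53
|RF|² = (9−8)² + (14−12)² = 1 + 4 = 5
|RG|² = (9−6)² + (14−16)² = 9 + 4 = 13
|RH|² = (9−0)² + (14−4)² = 81 + 100 = 181
|RJ|² = (9−8)² + (14−10)² = 1 + 16 = 17
Sorted ascending: F, A, G, J, … — the third-nearest is G.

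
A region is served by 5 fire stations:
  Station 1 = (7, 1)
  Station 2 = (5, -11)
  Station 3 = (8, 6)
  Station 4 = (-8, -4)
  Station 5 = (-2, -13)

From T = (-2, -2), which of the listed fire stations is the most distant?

Squared Euclidean distances:
d²(T, Station 1) = (-2−7)² + (-2−1)² = 81 + 9 = 90
d²(T, Station 2) = (-2−5)² + (-2−(-11))² = 49 + 81 = 130
d²(T, Station 3) = (-2−8)² + (-2−6)² = 100 + 64 = 164
d²(T, Station 4) = (-2−(-8))² + (-2−(-4))² = 36 + 4 = 40
d²(T, Station 5) = (-2−(-2))² + (-2−(-13))² = 0 + 121 = 121
The largest is to Station 3.

Station 3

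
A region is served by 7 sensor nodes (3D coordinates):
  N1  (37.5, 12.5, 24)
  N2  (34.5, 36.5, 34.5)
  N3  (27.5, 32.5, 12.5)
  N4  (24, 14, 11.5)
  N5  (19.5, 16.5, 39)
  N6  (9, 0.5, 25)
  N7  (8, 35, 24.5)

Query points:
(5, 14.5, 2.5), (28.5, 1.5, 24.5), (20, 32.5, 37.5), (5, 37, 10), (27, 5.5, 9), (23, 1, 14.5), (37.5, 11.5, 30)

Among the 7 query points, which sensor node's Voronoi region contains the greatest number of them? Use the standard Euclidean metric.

N4

(5, 14.5, 2.5) — d² to each: N1:1522.5, N2:2378.25, N3:930.25, N4:442.25, N5:1546.5, N6:718.25, N7:913.25 → nearest is N4
(28.5, 1.5, 24.5) — d² to each: N1:202.25, N2:1361, N3:1106, N4:345.5, N5:516.25, N6:381.5, N7:1542.5 → nearest is N1
(20, 32.5, 37.5) — d² to each: N1:888.5, N2:235.25, N3:681.25, N4:1034.25, N5:258.5, N6:1301.25, N7:319.25 → nearest is N2
(5, 37, 10) — d² to each: N1:1852.5, N2:1470.75, N3:532.75, N4:892.25, N5:1471.5, N6:1573.25, N7:223.25 → nearest is N7
(27, 5.5, 9) — d² to each: N1:384.25, N2:1667.5, N3:741.5, N4:87.5, N5:1077.25, N6:605, N7:1471.5 → nearest is N4
(23, 1, 14.5) — d² to each: N1:432.75, N2:1792.5, N3:1016.5, N4:179, N5:852.75, N6:306.5, N7:1481 → nearest is N4
(37.5, 11.5, 30) — d² to each: N1:37, N2:654.25, N3:847.25, N4:530.75, N5:430, N6:958.25, N7:1452.75 → nearest is N1
Tally — N1:2, N2:1, N4:3, N7:1. N4 captures the most (3).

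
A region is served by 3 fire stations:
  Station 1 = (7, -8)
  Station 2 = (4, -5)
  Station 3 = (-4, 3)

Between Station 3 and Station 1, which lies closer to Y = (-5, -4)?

Compare squared distances:
d²(Y, Station 3) = (-5−(-4))² + (-4−3)² = 1 + 49 = 50
d²(Y, Station 1) = (-5−7)² + (-4−(-8))² = 144 + 16 = 160
50 < 160, so Station 3 is closer.

Station 3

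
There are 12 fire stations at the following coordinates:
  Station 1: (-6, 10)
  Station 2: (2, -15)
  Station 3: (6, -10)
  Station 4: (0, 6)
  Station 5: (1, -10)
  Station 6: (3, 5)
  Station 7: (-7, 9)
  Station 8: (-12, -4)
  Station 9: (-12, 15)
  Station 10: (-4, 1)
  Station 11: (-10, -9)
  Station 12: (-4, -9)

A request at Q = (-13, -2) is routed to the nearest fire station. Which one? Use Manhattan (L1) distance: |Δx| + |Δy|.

d(Q, Station 1) = |-13−(-6)| + |-2−10| = 7 + 12 = 19
d(Q, Station 2) = |-13−2| + |-2−(-15)| = 15 + 13 = 28
d(Q, Station 3) = |-13−6| + |-2−(-10)| = 19 + 8 = 27
d(Q, Station 4) = |-13−0| + |-2−6| = 13 + 8 = 21
d(Q, Station 5) = |-13−1| + |-2−(-10)| = 14 + 8 = 22
d(Q, Station 6) = |-13−3| + |-2−5| = 16 + 7 = 23
d(Q, Station 7) = |-13−(-7)| + |-2−9| = 6 + 11 = 17
d(Q, Station 8) = |-13−(-12)| + |-2−(-4)| = 1 + 2 = 3
d(Q, Station 9) = |-13−(-12)| + |-2−15| = 1 + 17 = 18
d(Q, Station 10) = |-13−(-4)| + |-2−1| = 9 + 3 = 12
d(Q, Station 11) = |-13−(-10)| + |-2−(-9)| = 3 + 7 = 10
d(Q, Station 12) = |-13−(-4)| + |-2−(-9)| = 9 + 7 = 16
Minimum is at Station 8.

Station 8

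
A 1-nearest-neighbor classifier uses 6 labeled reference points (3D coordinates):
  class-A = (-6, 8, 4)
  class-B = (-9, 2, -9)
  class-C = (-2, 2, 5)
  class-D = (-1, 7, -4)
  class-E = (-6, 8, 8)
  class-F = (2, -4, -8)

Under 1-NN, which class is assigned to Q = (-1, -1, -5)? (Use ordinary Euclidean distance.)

class-F

Compare squared distances (the ordering matches that of the actual distances):
d²(Q, class-A) = (-1−(-6))² + (-1−8)² + (-5−4)² = 25 + 81 + 81 = 187
d²(Q, class-B) = (-1−(-9))² + (-1−2)² + (-5−(-9))² = 64 + 9 + 16 = 89
d²(Q, class-C) = (-1−(-2))² + (-1−2)² + (-5−5)² = 1 + 9 + 100 = 110
d²(Q, class-D) = (-1−(-1))² + (-1−7)² + (-5−(-4))² = 0 + 64 + 1 = 65
d²(Q, class-E) = (-1−(-6))² + (-1−8)² + (-5−8)² = 25 + 81 + 169 = 275
d²(Q, class-F) = (-1−2)² + (-1−(-4))² + (-5−(-8))² = 9 + 9 + 9 = 27
The smallest is to class-F, so Q lies in the Voronoi region of class-F.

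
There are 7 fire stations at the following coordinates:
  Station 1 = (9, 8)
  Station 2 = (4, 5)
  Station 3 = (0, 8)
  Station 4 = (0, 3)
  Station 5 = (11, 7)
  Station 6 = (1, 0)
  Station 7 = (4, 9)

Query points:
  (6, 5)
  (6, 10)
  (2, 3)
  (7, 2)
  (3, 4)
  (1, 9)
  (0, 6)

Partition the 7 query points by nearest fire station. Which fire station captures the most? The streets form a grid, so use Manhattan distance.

Station 2

(6, 5) — d to each: Station 1:6, Station 2:2, Station 3:9, Station 4:8, Station 5:7, Station 6:10, Station 7:6 → nearest is Station 2
(6, 10) — d to each: Station 1:5, Station 2:7, Station 3:8, Station 4:13, Station 5:8, Station 6:15, Station 7:3 → nearest is Station 7
(2, 3) — d to each: Station 1:12, Station 2:4, Station 3:7, Station 4:2, Station 5:13, Station 6:4, Station 7:8 → nearest is Station 4
(7, 2) — d to each: Station 1:8, Station 2:6, Station 3:13, Station 4:8, Station 5:9, Station 6:8, Station 7:10 → nearest is Station 2
(3, 4) — d to each: Station 1:10, Station 2:2, Station 3:7, Station 4:4, Station 5:11, Station 6:6, Station 7:6 → nearest is Station 2
(1, 9) — d to each: Station 1:9, Station 2:7, Station 3:2, Station 4:7, Station 5:12, Station 6:9, Station 7:3 → nearest is Station 3
(0, 6) — d to each: Station 1:11, Station 2:5, Station 3:2, Station 4:3, Station 5:12, Station 6:7, Station 7:7 → nearest is Station 3
Tally — Station 2:3, Station 3:2, Station 4:1, Station 7:1. Station 2 captures the most (3).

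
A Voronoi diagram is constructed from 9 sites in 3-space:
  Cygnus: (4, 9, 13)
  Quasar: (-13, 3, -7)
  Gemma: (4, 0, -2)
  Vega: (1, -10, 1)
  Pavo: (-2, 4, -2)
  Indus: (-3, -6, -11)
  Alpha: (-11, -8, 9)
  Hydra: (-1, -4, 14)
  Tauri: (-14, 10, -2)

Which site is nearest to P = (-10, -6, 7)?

Since √ is increasing, it suffices to compare squared distances:
d²(P, Cygnus) = (-10−4)² + (-6−9)² + (7−13)² = 196 + 225 + 36 = 457
d²(P, Quasar) = (-10−(-13))² + (-6−3)² + (7−(-7))² = 9 + 81 + 196 = 286
d²(P, Gemma) = (-10−4)² + (-6−0)² + (7−(-2))² = 196 + 36 + 81 = 313
d²(P, Vega) = (-10−1)² + (-6−(-10))² + (7−1)² = 121 + 16 + 36 = 173
d²(P, Pavo) = (-10−(-2))² + (-6−4)² + (7−(-2))² = 64 + 100 + 81 = 245
d²(P, Indus) = (-10−(-3))² + (-6−(-6))² + (7−(-11))² = 49 + 0 + 324 = 373
d²(P, Alpha) = (-10−(-11))² + (-6−(-8))² + (7−9)² = 1 + 4 + 4 = 9
d²(P, Hydra) = (-10−(-1))² + (-6−(-4))² + (7−14)² = 81 + 4 + 49 = 134
d²(P, Tauri) = (-10−(-14))² + (-6−10)² + (7−(-2))² = 16 + 256 + 81 = 353
The smallest is to Alpha, so P lies in the Voronoi region of Alpha.

Alpha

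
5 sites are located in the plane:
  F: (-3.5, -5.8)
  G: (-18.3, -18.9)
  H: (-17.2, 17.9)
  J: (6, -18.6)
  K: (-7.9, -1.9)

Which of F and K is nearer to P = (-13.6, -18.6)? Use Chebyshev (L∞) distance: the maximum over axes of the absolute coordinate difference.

F

d(P,F) = max(10.1, 12.8) = 12.8
d(P,K) = max(5.7, 16.7) = 16.7
12.8 < 16.7, so F is closer.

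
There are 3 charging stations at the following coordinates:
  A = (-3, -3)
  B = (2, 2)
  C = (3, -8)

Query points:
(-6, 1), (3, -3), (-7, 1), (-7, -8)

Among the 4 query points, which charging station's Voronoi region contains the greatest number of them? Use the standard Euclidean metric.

(-6, 1) — d² to each: A:25, B:65, C:162 → nearest is A
(3, -3) — d² to each: A:36, B:26, C:25 → nearest is C
(-7, 1) — d² to each: A:32, B:82, C:181 → nearest is A
(-7, -8) — d² to each: A:41, B:181, C:100 → nearest is A
Tally — A:3, C:1. A captures the most (3).

A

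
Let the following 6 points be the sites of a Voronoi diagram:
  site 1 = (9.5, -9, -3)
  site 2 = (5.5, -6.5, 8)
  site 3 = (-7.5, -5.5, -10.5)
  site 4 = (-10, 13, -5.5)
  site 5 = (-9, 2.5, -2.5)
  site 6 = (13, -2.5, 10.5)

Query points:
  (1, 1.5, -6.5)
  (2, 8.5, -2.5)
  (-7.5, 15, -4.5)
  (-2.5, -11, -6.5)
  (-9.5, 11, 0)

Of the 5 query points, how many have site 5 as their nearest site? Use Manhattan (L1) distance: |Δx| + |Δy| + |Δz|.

2

(1, 1.5, -6.5) — d to each: site 1:22.5, site 2:27, site 3:19.5, site 4:23.5, site 5:15, site 6:33 → nearest is site 5
(2, 8.5, -2.5) — d to each: site 1:25.5, site 2:29, site 3:31.5, site 4:19.5, site 5:17, site 6:35 → nearest is site 5
(-7.5, 15, -4.5) — d to each: site 1:42.5, site 2:47, site 3:26.5, site 4:5.5, site 5:16, site 6:53 → nearest is site 4
(-2.5, -11, -6.5) — d to each: site 1:17.5, site 2:27, site 3:14.5, site 4:32.5, site 5:24, site 6:41 → nearest is site 3
(-9.5, 11, 0) — d to each: site 1:42, site 2:40.5, site 3:29, site 4:8, site 5:11.5, site 6:46.5 → nearest is site 4
2 of the 5 points have site 5 as nearest.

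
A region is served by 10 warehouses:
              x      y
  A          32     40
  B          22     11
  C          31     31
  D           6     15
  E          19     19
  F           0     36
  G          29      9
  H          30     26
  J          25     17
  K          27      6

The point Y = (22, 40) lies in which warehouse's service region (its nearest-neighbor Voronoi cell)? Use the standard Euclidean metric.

A

Since √ is increasing, it suffices to compare squared distances:
|YA|² = (22−32)² + (40−40)² = 100 + 0 = 100
|YB|² = (22−22)² + (40−11)² = 0 + 841 = 841
|YC|² = (22−31)² + (40−31)² = 81 + 81 = 162
|YD|² = (22−6)² + (40−15)² = 256 + 625 = 881
|YE|² = (22−19)² + (40−19)² = 9 + 441 = 450
|YF|² = (22−0)² + (40−36)² = 484 + 16 = 500
|YG|² = (22−29)² + (40−9)² = 49 + 961 = 1010
|YH|² = (22−30)² + (40−26)² = 64 + 196 = 260
|YJ|² = (22−25)² + (40−17)² = 9 + 529 = 538
|YK|² = (22−27)² + (40−6)² = 25 + 1156 = 1181
Minimum is at A.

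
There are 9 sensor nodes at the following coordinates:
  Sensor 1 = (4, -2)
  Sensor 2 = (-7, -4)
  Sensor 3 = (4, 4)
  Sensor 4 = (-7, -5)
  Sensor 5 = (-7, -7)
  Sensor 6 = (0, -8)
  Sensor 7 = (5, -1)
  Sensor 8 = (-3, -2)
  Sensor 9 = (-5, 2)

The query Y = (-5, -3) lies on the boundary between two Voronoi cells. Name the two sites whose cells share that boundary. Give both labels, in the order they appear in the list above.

Sensor 2 and Sensor 8

Squared distances from Y to each site:
d²(Y, Sensor 1) = (-5−4)² + (-3−(-2))² = 81 + 1 = 82
d²(Y, Sensor 2) = (-5−(-7))² + (-3−(-4))² = 4 + 1 = 5
d²(Y, Sensor 3) = (-5−4)² + (-3−4)² = 81 + 49 = 130
d²(Y, Sensor 4) = (-5−(-7))² + (-3−(-5))² = 4 + 4 = 8
d²(Y, Sensor 5) = (-5−(-7))² + (-3−(-7))² = 4 + 16 = 20
d²(Y, Sensor 6) = (-5−0)² + (-3−(-8))² = 25 + 25 = 50
d²(Y, Sensor 7) = (-5−5)² + (-3−(-1))² = 100 + 4 = 104
d²(Y, Sensor 8) = (-5−(-3))² + (-3−(-2))² = 4 + 1 = 5
d²(Y, Sensor 9) = (-5−(-5))² + (-3−2)² = 0 + 25 = 25
Y is equidistant from Sensor 2 and Sensor 8 (both at squared distance 5), and every other site is strictly farther — so Y lies on the Sensor 2–Sensor 8 Voronoi edge.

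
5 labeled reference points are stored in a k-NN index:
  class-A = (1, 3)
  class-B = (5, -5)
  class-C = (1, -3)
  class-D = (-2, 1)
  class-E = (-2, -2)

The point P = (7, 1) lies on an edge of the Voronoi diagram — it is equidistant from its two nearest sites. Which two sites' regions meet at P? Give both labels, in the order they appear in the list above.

class-A and class-B

Squared distances from P to each site:
d²(P, class-A) = (7−1)² + (1−3)² = 36 + 4 = 40
d²(P, class-B) = (7−5)² + (1−(-5))² = 4 + 36 = 40
d²(P, class-C) = (7−1)² + (1−(-3))² = 36 + 16 = 52
d²(P, class-D) = (7−(-2))² + (1−1)² = 81 + 0 = 81
d²(P, class-E) = (7−(-2))² + (1−(-2))² = 81 + 9 = 90
P is equidistant from class-A and class-B (both at squared distance 40), and every other site is strictly farther — so P lies on the class-A–class-B Voronoi edge.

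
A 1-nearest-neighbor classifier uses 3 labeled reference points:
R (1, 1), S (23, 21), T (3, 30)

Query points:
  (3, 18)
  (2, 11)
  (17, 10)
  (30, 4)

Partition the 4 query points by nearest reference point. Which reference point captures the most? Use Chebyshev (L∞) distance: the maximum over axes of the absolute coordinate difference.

S

(3, 18) — d to each: R:17, S:20, T:12 → nearest is T
(2, 11) — d to each: R:10, S:21, T:19 → nearest is R
(17, 10) — d to each: R:16, S:11, T:20 → nearest is S
(30, 4) — d to each: R:29, S:17, T:27 → nearest is S
Tally — R:1, S:2, T:1. S captures the most (2).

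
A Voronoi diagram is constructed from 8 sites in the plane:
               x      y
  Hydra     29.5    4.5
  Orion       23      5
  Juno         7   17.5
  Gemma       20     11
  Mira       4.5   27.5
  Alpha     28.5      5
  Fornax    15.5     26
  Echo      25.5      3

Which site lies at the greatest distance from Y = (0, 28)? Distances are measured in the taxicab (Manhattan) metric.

Hydra

d(Y, Hydra) = 29.5 + 23.5 = 53
d(Y, Orion) = 23 + 23 = 46
d(Y, Juno) = 7 + 10.5 = 17.5
d(Y, Gemma) = 20 + 17 = 37
d(Y, Mira) = 4.5 + 0.5 = 5
d(Y, Alpha) = 28.5 + 23 = 51.5
d(Y, Fornax) = 15.5 + 2 = 17.5
d(Y, Echo) = 25.5 + 25 = 50.5
The largest is to Hydra.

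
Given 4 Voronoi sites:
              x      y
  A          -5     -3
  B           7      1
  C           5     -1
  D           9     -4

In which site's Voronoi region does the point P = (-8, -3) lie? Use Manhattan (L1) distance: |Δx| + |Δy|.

A

d(P,A) = |-8−(-5)| + |-3−(-3)| = 3 + 0 = 3
d(P,B) = |-8−7| + |-3−1| = 15 + 4 = 19
d(P,C) = |-8−5| + |-3−(-1)| = 13 + 2 = 15
d(P,D) = |-8−9| + |-3−(-4)| = 17 + 1 = 18
Minimum is at A.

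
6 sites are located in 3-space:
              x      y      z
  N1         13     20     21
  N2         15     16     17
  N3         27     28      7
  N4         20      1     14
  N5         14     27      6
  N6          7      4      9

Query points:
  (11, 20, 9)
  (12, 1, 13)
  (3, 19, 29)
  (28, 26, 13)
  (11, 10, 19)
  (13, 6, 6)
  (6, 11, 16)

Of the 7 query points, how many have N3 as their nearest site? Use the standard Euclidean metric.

1

(11, 20, 9) — d² to each: N1:148, N2:96, N3:324, N4:467, N5:67, N6:272 → nearest is N5
(12, 1, 13) — d² to each: N1:426, N2:250, N3:990, N4:65, N5:729, N6:50 → nearest is N6
(3, 19, 29) — d² to each: N1:165, N2:297, N3:1141, N4:838, N5:714, N6:641 → nearest is N1
(28, 26, 13) — d² to each: N1:325, N2:285, N3:41, N4:690, N5:246, N6:941 → nearest is N3
(11, 10, 19) — d² to each: N1:108, N2:56, N3:724, N4:187, N5:467, N6:152 → nearest is N2
(13, 6, 6) — d² to each: N1:421, N2:225, N3:681, N4:138, N5:442, N6:49 → nearest is N6
(6, 11, 16) — d² to each: N1:155, N2:107, N3:811, N4:300, N5:420, N6:99 → nearest is N6
1 of the 7 points has N3 as nearest.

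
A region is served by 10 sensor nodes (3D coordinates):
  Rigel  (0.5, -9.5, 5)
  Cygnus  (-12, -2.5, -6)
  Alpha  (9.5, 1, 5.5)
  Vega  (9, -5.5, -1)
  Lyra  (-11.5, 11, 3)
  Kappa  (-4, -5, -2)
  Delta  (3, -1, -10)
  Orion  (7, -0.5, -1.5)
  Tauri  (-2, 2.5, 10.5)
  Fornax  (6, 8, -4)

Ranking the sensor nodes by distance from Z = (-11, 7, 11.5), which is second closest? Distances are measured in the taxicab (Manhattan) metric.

Tauri

d(Z, Rigel) = |-11−0.5| + |7−(-9.5)| + |11.5−5| = 11.5 + 16.5 + 6.5 = 34.5
d(Z, Cygnus) = |-11−(-12)| + |7−(-2.5)| + |11.5−(-6)| = 1 + 9.5 + 17.5 = 28
d(Z, Alpha) = |-11−9.5| + |7−1| + |11.5−5.5| = 20.5 + 6 + 6 = 32.5
d(Z, Vega) = |-11−9| + |7−(-5.5)| + |11.5−(-1)| = 20 + 12.5 + 12.5 = 45
d(Z, Lyra) = |-11−(-11.5)| + |7−11| + |11.5−3| = 0.5 + 4 + 8.5 = 13
d(Z, Kappa) = |-11−(-4)| + |7−(-5)| + |11.5−(-2)| = 7 + 12 + 13.5 = 32.5
d(Z, Delta) = |-11−3| + |7−(-1)| + |11.5−(-10)| = 14 + 8 + 21.5 = 43.5
d(Z, Orion) = |-11−7| + |7−(-0.5)| + |11.5−(-1.5)| = 18 + 7.5 + 13 = 38.5
d(Z, Tauri) = |-11−(-2)| + |7−2.5| + |11.5−10.5| = 9 + 4.5 + 1 = 14.5
d(Z, Fornax) = |-11−6| + |7−8| + |11.5−(-4)| = 17 + 1 + 15.5 = 33.5
Sorted ascending: Lyra, Tauri, Cygnus, … — the second-nearest is Tauri.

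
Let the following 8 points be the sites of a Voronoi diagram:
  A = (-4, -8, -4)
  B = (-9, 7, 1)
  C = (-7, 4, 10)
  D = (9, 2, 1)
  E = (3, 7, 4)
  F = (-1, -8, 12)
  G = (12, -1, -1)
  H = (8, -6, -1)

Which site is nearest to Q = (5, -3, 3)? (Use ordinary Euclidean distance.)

Since √ is increasing, it suffices to compare squared distances:
|QA|² = (5−(-4))² + (-3−(-8))² + (3−(-4))² = 81 + 25 + 49 = 155
|QB|² = (5−(-9))² + (-3−7)² + (3−1)² = 196 + 100 + 4 = 300
|QC|² = (5−(-7))² + (-3−4)² + (3−10)² = 144 + 49 + 49 = 242
|QD|² = (5−9)² + (-3−2)² + (3−1)² = 16 + 25 + 4 = 45
|QE|² = (5−3)² + (-3−7)² + (3−4)² = 4 + 100 + 1 = 105
|QF|² = (5−(-1))² + (-3−(-8))² + (3−12)² = 36 + 25 + 81 = 142
|QG|² = (5−12)² + (-3−(-1))² + (3−(-1))² = 49 + 4 + 16 = 69
|QH|² = (5−8)² + (-3−(-6))² + (3−(-1))² = 9 + 9 + 16 = 34
H is nearest.

H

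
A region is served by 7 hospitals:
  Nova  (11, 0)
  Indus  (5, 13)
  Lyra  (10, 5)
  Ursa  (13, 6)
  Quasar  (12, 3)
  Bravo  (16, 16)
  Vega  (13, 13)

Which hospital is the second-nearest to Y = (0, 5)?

Compare squared distances (the ordering matches that of the actual distances):
d²(Y, Nova) = (0−11)² + (5−0)² = 121 + 25 = 146
d²(Y, Indus) = (0−5)² + (5−13)² = 25 + 64 = 89
d²(Y, Lyra) = (0−10)² + (5−5)² = 100 + 0 = 100
d²(Y, Ursa) = (0−13)² + (5−6)² = 169 + 1 = 170
d²(Y, Quasar) = (0−12)² + (5−3)² = 144 + 4 = 148
d²(Y, Bravo) = (0−16)² + (5−16)² = 256 + 121 = 377
d²(Y, Vega) = (0−13)² + (5−13)² = 169 + 64 = 233
Sorted ascending: Indus, Lyra, Nova, … — the second-nearest is Lyra.

Lyra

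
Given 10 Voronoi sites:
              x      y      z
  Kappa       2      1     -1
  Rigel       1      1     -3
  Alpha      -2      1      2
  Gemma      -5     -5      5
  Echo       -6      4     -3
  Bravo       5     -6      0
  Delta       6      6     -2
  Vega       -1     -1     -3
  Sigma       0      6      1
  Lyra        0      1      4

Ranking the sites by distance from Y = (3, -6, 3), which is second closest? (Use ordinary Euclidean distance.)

Since √ is increasing, it suffices to compare squared distances:
d²(Y, Kappa) = (3−2)² + (-6−1)² + (3−(-1))² = 1 + 49 + 16 = 66
d²(Y, Rigel) = (3−1)² + (-6−1)² + (3−(-3))² = 4 + 49 + 36 = 89
d²(Y, Alpha) = (3−(-2))² + (-6−1)² + (3−2)² = 25 + 49 + 1 = 75
d²(Y, Gemma) = (3−(-5))² + (-6−(-5))² + (3−5)² = 64 + 1 + 4 = 69
d²(Y, Echo) = (3−(-6))² + (-6−4)² + (3−(-3))² = 81 + 100 + 36 = 217
d²(Y, Bravo) = (3−5)² + (-6−(-6))² + (3−0)² = 4 + 0 + 9 = 13
d²(Y, Delta) = (3−6)² + (-6−6)² + (3−(-2))² = 9 + 144 + 25 = 178
d²(Y, Vega) = (3−(-1))² + (-6−(-1))² + (3−(-3))² = 16 + 25 + 36 = 77
d²(Y, Sigma) = (3−0)² + (-6−6)² + (3−1)² = 9 + 144 + 4 = 157
d²(Y, Lyra) = (3−0)² + (-6−1)² + (3−4)² = 9 + 49 + 1 = 59
Sorted ascending: Bravo, Lyra, Kappa, … — the second-nearest is Lyra.

Lyra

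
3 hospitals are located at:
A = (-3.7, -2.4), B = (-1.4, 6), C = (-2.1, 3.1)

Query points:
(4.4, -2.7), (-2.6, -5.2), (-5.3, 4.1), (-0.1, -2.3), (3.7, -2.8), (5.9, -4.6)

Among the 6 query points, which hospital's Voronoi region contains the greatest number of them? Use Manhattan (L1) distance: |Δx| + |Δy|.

(4.4, -2.7) — d to each: A:8.4, B:14.5, C:12.3 → nearest is A
(-2.6, -5.2) — d to each: A:3.9, B:12.4, C:8.8 → nearest is A
(-5.3, 4.1) — d to each: A:8.1, B:5.8, C:4.2 → nearest is C
(-0.1, -2.3) — d to each: A:3.7, B:9.6, C:7.4 → nearest is A
(3.7, -2.8) — d to each: A:7.8, B:13.9, C:11.7 → nearest is A
(5.9, -4.6) — d to each: A:11.8, B:17.9, C:15.7 → nearest is A
Tally — A:5, C:1. A captures the most (5).

A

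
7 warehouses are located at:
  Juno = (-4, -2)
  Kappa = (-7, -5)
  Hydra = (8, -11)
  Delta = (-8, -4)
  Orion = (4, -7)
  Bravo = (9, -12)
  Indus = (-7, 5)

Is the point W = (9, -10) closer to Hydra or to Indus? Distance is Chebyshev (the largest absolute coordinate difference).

d(W, Hydra) = max(1, 1) = 1
d(W, Indus) = max(16, 15) = 16
1 < 16, so Hydra is closer.

Hydra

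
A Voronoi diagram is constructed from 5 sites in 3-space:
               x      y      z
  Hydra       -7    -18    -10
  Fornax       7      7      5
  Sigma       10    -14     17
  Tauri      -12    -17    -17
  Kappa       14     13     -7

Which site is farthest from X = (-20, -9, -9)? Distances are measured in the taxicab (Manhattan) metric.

Sigma

d(X, Hydra) = 13 + 9 + 1 = 23
d(X, Fornax) = 27 + 16 + 14 = 57
d(X, Sigma) = 30 + 5 + 26 = 61
d(X, Tauri) = 8 + 8 + 8 = 24
d(X, Kappa) = 34 + 22 + 2 = 58
The largest is to Sigma.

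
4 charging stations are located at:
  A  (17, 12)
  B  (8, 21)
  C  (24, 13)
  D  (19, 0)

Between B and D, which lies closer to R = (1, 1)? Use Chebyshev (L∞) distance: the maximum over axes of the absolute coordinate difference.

D

d(R,B) = max(7, 20) = 20
d(R,D) = max(18, 1) = 18
20 > 18, so D is closer.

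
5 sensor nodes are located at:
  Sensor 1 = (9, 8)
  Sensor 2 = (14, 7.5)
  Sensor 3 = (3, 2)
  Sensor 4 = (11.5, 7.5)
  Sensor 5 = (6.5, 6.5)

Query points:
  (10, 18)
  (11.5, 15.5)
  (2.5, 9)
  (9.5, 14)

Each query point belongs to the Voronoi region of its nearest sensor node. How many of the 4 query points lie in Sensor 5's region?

(10, 18) — d² to each: Sensor 1:101, Sensor 2:126.25, Sensor 3:305, Sensor 4:112.5, Sensor 5:144.5 → nearest is Sensor 1
(11.5, 15.5) — d² to each: Sensor 1:62.5, Sensor 2:70.25, Sensor 3:254.5, Sensor 4:64, Sensor 5:106 → nearest is Sensor 1
(2.5, 9) — d² to each: Sensor 1:43.25, Sensor 2:134.5, Sensor 3:49.25, Sensor 4:83.25, Sensor 5:22.25 → nearest is Sensor 5
(9.5, 14) — d² to each: Sensor 1:36.25, Sensor 2:62.5, Sensor 3:186.25, Sensor 4:46.25, Sensor 5:65.25 → nearest is Sensor 1
1 of the 4 points has Sensor 5 as nearest.

1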